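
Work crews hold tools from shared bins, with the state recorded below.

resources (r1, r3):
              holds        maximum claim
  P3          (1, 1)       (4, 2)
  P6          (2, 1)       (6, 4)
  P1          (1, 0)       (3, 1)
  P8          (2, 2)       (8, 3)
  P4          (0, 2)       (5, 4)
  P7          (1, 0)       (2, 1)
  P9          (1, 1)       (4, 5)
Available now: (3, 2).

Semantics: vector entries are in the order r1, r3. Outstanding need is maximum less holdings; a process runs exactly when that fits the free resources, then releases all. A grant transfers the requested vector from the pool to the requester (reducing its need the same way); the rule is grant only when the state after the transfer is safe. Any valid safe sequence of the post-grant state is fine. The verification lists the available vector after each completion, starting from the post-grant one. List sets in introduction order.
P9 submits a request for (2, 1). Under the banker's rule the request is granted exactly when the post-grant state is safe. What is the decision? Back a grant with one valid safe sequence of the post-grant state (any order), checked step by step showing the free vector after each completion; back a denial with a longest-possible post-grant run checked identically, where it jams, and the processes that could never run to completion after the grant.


DENY: after the grant no complete ordering would exist.
Key observation: after P7, P1, P3 the pool peaks at (4, 2), and each blocked process is short somewhere: P6 on r3; P8 on r1; P4 on r1; P9 on r3.
Pretend the grant happened; the run P7, P1, P3 goes as far as possible. Verifying each step:
  pool = (1, 1)
  P7 needs (1, 1) <= (1, 1) -> finishes; pool += (1, 0) = (2, 1)
  P1 needs (2, 1) <= (2, 1) -> finishes; pool += (1, 0) = (3, 1)
  P3 needs (3, 1) <= (3, 1) -> finishes; pool += (1, 1) = (4, 2)
  P6 still needs (4, 3) but only (4, 2) is free — short on r3
  P8 still needs (6, 1) but only (4, 2) is free — short on r1
  P4 still needs (5, 2) but only (4, 2) is free — short on r1
  P9 still needs (1, 3) but only (4, 2) is free — short on r3
Post-grant, the permanently blocked set is P6, P8, P4 and P9.


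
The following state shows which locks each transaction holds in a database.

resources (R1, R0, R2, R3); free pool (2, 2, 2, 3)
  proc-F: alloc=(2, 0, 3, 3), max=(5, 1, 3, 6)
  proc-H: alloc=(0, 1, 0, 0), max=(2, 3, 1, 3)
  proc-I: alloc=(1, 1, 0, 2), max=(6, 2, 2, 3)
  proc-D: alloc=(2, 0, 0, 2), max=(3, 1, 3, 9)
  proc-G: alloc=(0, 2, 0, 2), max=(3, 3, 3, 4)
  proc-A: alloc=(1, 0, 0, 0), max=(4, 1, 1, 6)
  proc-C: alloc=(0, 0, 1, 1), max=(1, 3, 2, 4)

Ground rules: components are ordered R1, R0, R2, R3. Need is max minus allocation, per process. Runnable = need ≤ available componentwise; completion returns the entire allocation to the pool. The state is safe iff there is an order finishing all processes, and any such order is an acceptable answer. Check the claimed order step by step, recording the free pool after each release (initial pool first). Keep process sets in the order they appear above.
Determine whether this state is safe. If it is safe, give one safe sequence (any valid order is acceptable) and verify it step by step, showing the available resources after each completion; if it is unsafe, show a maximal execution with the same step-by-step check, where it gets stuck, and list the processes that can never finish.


The state is UNSAFE.
Key observation: after proc-H, proc-C the pool peaks at (2, 3, 3, 4), and each blocked process is short somewhere: proc-F on R1; proc-I on R1; proc-D on R3; proc-G on R1; proc-A on R1, R3.
Going as far as possible: proc-H, proc-C; after that, nothing fits. Verifying each step:
  pool = (2, 2, 2, 3)
  proc-H needs (2, 2, 1, 3) <= (2, 2, 2, 3) -> finishes; pool += (0, 1, 0, 0) = (2, 3, 2, 3)
  proc-C needs (1, 3, 1, 3) <= (2, 3, 2, 3) -> finishes; pool += (0, 0, 1, 1) = (2, 3, 3, 4)
  proc-F still needs (3, 1, 0, 3) but only (2, 3, 3, 4) is free — short on R1
  proc-I still needs (5, 1, 2, 1) but only (2, 3, 3, 4) is free — short on R1
  proc-D still needs (1, 1, 3, 7) but only (2, 3, 3, 4) is free — short on R3
  proc-G still needs (3, 1, 3, 2) but only (2, 3, 3, 4) is free — short on R1
  proc-A still needs (3, 1, 1, 6) but only (2, 3, 3, 4) is free — short on R1 and R3
Processes that can never finish: proc-F, proc-I, proc-D, proc-G and proc-A.


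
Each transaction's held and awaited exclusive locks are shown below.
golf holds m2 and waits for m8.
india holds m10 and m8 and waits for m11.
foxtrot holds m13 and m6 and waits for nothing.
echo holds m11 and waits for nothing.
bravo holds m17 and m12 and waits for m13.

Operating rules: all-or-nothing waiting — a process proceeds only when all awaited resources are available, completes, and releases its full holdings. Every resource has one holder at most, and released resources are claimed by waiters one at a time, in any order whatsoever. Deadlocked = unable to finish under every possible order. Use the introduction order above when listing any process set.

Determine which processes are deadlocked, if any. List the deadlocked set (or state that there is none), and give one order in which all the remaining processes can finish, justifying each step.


The deadlocked set is empty.
Key observation: there is no circular wait here — follow any chain and it reaches a process that is free to run now.
The rest can finish in the order foxtrot, echo, bravo, india, golf.
Walking it through:
  foxtrot: no waits; runs immediately, freeing m13 and m6
  echo: no waits; runs immediately, freeing m11
  bravo waits on m13 — all released -> runs and releases m17 and m12
  india waits on m11 — all released -> runs and releases m10 and m8
  golf waits on m8 — all released -> runs and releases m2


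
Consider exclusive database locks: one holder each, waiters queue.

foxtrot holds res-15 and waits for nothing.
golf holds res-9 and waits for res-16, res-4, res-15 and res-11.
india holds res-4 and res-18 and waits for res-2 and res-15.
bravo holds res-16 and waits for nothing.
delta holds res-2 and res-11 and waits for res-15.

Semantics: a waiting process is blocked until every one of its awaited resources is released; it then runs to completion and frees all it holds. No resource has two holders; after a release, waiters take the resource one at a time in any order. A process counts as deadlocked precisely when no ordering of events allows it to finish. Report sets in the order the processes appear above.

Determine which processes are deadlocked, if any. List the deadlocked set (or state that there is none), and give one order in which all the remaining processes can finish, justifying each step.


The deadlocked set is empty.
Key observation: there is no circular wait here — follow any chain and it reaches a process that is free to run now.
A valid finishing order for the others: foxtrot, delta, india, bravo, golf.
Step-by-step check:
  run foxtrot (it waits on nothing); releases res-15
  delta waits on res-15 — all released -> runs and releases res-2 and res-11
  india waits on res-2 and res-15 — all released -> runs and releases res-4 and res-18
  run bravo (it waits on nothing); releases res-16
  golf waits on res-16, res-4, res-15 and res-11 — all released -> runs and releases res-9


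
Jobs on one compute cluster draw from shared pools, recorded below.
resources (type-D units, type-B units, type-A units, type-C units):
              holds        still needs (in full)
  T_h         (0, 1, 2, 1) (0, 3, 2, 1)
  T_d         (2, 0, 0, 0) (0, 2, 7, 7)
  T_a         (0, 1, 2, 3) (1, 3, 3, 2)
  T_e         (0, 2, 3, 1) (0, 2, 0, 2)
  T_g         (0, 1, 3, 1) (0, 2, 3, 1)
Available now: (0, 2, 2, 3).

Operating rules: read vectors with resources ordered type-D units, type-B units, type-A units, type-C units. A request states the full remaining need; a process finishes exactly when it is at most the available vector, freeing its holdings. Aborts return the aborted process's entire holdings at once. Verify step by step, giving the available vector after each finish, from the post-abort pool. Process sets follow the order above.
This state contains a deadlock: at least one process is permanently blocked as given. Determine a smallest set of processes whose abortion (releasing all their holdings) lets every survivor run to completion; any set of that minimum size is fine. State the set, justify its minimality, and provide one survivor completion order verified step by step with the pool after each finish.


Minimum abort set: T_d.
Key observation: T_a could never have finished before the abort; with (2, 0, 0, 0) returned by T_d, it fits at step 2.
Why nothing smaller works: aborting no one leaves the state deadlocked as given.
One survivor order: T_e, T_a, T_h, T_g. Walking it through (post-abort pool first):
  pool = (2, 2, 2, 3)
  T_e: need (0, 2, 0, 2) fits (2, 2, 2, 3); releases (0, 2, 3, 1), pool now (2, 4, 5, 4)
  T_a: need (1, 3, 3, 2) fits (2, 4, 5, 4); releases (0, 1, 2, 3), pool now (2, 5, 7, 7)
  T_h: need (0, 3, 2, 1) fits (2, 5, 7, 7); releases (0, 1, 2, 1), pool now (2, 6, 9, 8)
  T_g: need (0, 2, 3, 1) fits (2, 6, 9, 8); releases (0, 1, 3, 1), pool now (2, 7, 12, 9)


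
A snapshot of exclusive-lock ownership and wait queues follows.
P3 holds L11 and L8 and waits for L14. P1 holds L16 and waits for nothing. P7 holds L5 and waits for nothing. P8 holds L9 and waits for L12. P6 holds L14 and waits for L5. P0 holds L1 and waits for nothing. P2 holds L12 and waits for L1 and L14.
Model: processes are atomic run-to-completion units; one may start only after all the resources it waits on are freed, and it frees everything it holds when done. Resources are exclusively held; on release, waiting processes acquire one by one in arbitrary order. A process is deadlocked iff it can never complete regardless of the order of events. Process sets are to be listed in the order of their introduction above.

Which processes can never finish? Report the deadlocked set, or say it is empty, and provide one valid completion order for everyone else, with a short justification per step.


No process is deadlocked.
Key observation: the wait graph is acyclic; completion cascades from the unblocked processes through everyone else.
The rest can finish in the order P0, P7, P6, P3, P2, P1, P8.
Step-by-step check:
  P0: no waits; runs immediately, freeing L1
  P7: no waits; runs immediately, freeing L5
  P6: everything it awaited (L5) is free; runs, freeing L14
  P3: everything it awaited (L14) is free; runs, freeing L11 and L8
  P2: everything it awaited (L1 and L14) is free; runs, freeing L12
  P1: no waits; runs immediately, freeing L16
  P8: everything it awaited (L12) is free; runs, freeing L9


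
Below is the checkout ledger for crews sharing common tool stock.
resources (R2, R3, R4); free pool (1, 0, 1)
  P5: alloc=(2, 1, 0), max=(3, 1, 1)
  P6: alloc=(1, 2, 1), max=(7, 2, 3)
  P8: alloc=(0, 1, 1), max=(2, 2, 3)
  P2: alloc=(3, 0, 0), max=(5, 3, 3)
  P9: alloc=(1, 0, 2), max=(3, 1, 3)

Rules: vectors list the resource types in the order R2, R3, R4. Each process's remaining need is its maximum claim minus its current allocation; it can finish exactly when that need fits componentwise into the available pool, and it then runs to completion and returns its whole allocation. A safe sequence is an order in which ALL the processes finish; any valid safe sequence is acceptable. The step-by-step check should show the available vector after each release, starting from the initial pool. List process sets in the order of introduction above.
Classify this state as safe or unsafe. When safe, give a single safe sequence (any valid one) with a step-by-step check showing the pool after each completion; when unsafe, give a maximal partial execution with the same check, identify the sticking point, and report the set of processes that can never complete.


The state is UNSAFE.
Key observation: after P5, P9, P8 the pool peaks at (4, 2, 4), and each blocked process is short somewhere: P6 on R2; P2 on R3.
A maximal execution: P5, P9, P8 — then nothing else fits. Walking it through:
  pool = (1, 0, 1)
  P5: need (1, 0, 1) fits (1, 0, 1); releases (2, 1, 0), pool now (3, 1, 1)
  P9: need (2, 1, 1) fits (3, 1, 1); releases (1, 0, 2), pool now (4, 1, 3)
  P8: need (2, 1, 2) fits (4, 1, 3); releases (0, 1, 1), pool now (4, 2, 4)
  P6 still needs (6, 0, 2) but only (4, 2, 4) is free — short on R2
  P2 still needs (2, 3, 3) but only (4, 2, 4) is free — short on R3
Permanently blocked: P6 and P2.


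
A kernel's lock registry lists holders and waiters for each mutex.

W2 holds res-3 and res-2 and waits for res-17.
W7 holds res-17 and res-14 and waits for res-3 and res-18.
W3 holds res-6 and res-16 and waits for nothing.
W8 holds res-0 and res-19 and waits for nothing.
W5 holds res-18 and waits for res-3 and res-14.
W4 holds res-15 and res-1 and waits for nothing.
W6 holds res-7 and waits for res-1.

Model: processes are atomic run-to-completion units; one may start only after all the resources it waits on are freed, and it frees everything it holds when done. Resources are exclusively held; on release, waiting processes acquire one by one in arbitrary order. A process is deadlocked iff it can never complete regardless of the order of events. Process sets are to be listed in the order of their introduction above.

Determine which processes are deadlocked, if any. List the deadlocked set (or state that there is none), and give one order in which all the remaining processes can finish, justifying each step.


The deadlocked set is W2, W7 and W5.
Key observation: W2 -> W7 -> W2 is a circular wait — nothing in it can go first; W5 is caught in further circular waits.
One completion order for the rest: W4, W6, W8, W3.
Check, step by step:
  run W4 (it waits on nothing); releases res-15 and res-1
  run W6 (all its waits — res-1 — are resolved); releases res-7
  run W8 (it waits on nothing); releases res-0 and res-19
  run W3 (it waits on nothing); releases res-6 and res-16


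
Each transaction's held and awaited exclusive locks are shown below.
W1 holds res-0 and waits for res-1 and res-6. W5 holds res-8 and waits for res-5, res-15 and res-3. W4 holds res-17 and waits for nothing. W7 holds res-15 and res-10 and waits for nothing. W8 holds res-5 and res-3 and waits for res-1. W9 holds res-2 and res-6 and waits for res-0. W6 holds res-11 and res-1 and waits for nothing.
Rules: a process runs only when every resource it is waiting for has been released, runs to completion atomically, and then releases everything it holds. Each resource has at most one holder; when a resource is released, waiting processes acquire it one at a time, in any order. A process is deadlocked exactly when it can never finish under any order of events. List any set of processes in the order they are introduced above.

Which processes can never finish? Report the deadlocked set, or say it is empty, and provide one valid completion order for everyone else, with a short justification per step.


Deadlocked: W1 and W9.
Key observation: the wait chain closes on itself along W1 -> W9 -> W1; no other process is dragged down with it.
The rest can finish in the order W7, W6, W8, W4, W5.
Verifying each step:
  run W7 (it waits on nothing); releases res-15 and res-10
  run W6 (it waits on nothing); releases res-11 and res-1
  run W8 (all its waits — res-1 — are resolved); releases res-5 and res-3
  run W4 (it waits on nothing); releases res-17
  run W5 (all its waits — res-5, res-15 and res-3 — are resolved); releases res-8


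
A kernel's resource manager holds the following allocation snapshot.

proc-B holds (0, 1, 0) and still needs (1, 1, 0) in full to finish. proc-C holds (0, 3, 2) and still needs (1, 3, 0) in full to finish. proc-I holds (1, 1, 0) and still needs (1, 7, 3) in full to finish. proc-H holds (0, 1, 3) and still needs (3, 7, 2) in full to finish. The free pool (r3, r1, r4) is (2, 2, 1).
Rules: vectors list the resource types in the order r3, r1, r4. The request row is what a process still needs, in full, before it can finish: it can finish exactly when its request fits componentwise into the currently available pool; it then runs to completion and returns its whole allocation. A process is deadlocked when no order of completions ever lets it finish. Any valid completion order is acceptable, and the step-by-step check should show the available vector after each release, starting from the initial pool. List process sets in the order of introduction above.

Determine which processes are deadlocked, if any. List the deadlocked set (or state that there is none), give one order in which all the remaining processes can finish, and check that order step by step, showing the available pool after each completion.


The deadlocked set is proc-I and proc-H.
Key observation: even finishing proc-B, proc-C leaves just (2, 6, 3) free — too little r1 for any of the remaining processes.
One completion order for the rest: proc-B, proc-C. Step-by-step check:
  pool = (2, 2, 1)
  proc-B: need (1, 1, 0) fits (2, 2, 1); releases (0, 1, 0), pool now (2, 3, 1)
  proc-C: need (1, 3, 0) fits (2, 3, 1); releases (0, 3, 2), pool now (2, 6, 3)
None of the blocked processes ever fits:
  proc-I cannot run: need (1, 7, 3) vs free (2, 6, 3) (insufficient r1)
  proc-H cannot run: need (3, 7, 2) vs free (2, 6, 3) (insufficient r3 and r1)


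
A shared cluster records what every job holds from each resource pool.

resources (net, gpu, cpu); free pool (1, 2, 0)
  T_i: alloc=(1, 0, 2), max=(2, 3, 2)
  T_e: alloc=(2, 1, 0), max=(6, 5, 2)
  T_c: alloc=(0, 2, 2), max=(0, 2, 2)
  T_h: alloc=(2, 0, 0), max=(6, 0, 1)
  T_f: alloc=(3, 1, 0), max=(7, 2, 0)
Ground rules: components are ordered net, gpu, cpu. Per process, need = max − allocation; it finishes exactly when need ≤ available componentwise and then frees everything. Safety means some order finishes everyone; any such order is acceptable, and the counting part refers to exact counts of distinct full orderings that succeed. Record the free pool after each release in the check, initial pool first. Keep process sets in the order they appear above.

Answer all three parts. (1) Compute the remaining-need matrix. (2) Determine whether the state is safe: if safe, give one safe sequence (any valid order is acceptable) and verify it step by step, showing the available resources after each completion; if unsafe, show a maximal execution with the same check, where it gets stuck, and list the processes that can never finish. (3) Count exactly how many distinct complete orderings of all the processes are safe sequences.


(1) Remaining need (order net, gpu, cpu):
  T_i: (1, 3, 0)
  T_e: (4, 4, 2)
  T_c: (0, 0, 0)
  T_h: (4, 0, 1)
  T_f: (4, 1, 0)
(2) UNSAFE — no complete ordering exists.
Key observation: no order helps: past T_c, T_i, the free pool tops out at (2, 4, 4), below what each blocked process needs in net.
A maximal execution: T_c, T_i — then nothing else fits. Check, step by step:
  pool = (1, 2, 0)
  T_c: need (0, 0, 0) fits (1, 2, 0); releases (0, 2, 2), pool now (1, 4, 2)
  T_i: need (1, 3, 0) fits (1, 4, 2); releases (1, 0, 2), pool now (2, 4, 4)
  blocked: T_e wants (4, 4, 2), pool (2, 4, 4) — not enough net
  blocked: T_h wants (4, 0, 1), pool (2, 4, 4) — not enough net
  blocked: T_f wants (4, 1, 0), pool (2, 4, 4) — not enough net
Permanently blocked: T_e, T_h and T_f.
(3) Exactly 0 of the possible complete orderings are safe sequences.


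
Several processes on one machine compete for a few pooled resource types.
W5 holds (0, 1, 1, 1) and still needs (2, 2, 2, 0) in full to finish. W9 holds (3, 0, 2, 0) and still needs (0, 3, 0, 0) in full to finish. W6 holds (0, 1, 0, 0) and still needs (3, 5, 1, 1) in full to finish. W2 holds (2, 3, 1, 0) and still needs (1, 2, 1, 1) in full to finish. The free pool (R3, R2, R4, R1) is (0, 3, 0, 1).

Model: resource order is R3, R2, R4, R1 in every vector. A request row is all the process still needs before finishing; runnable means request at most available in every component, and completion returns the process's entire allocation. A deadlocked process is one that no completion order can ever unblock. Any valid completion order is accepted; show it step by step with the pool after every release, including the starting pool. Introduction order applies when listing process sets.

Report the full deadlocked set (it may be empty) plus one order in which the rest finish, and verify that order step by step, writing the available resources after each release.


Nothing here is deadlocked.
Key observation: the pool covers W9 at once, and every later process fits after earlier releases.
One completion order for the rest: W9, W5, W2, W6. Check, step by step:
  pool = (0, 3, 0, 1)
  W9 needs (0, 3, 0, 0) <= (0, 3, 0, 1) -> finishes; pool += (3, 0, 2, 0) = (3, 3, 2, 1)
  W5 needs (2, 2, 2, 0) <= (3, 3, 2, 1) -> finishes; pool += (0, 1, 1, 1) = (3, 4, 3, 2)
  W2 needs (1, 2, 1, 1) <= (3, 4, 3, 2) -> finishes; pool += (2, 3, 1, 0) = (5, 7, 4, 2)
  W6 needs (3, 5, 1, 1) <= (5, 7, 4, 2) -> finishes; pool += (0, 1, 0, 0) = (5, 8, 4, 2)


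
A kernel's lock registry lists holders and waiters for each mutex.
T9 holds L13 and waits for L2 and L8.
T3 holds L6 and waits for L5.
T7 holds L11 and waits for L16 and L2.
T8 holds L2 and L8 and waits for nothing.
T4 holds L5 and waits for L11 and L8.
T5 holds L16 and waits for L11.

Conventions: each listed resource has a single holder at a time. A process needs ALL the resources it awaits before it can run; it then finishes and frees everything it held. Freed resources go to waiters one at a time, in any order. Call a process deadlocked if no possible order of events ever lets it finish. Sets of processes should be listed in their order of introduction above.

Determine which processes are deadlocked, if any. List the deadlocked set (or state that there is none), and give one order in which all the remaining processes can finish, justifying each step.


Deadlocked set: T3, T7, T4 and T5.
Key observation: the cycle T7 -> T5 -> T7 can never break — each member waits on the next; T3 and T4 wait into the deadlock from upstream.
A valid finishing order for the others: T8, T9.
Check, step by step:
  T8 waits on nothing -> runs at once and releases L2 and L8
  run T9 (all its waits — L2 and L8 — are resolved); releases L13


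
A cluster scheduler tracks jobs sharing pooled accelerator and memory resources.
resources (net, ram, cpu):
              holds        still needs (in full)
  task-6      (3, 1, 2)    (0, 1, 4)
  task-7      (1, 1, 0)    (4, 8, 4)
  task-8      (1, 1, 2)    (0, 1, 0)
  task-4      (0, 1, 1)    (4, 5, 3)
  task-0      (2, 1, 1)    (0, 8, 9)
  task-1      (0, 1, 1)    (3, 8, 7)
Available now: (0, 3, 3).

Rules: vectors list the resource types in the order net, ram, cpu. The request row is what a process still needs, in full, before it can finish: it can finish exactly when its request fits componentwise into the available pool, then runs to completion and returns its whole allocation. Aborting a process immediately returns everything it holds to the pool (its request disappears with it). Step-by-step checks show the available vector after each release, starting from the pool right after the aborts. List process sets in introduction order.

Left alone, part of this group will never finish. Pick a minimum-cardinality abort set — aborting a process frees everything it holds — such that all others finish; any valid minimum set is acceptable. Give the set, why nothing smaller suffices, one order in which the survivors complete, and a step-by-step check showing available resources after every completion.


Abort task-7 and task-0.
Key observation: task-1 could never have finished before the abort; with (3, 2, 1) returned by task-7 and task-0, it fits at step 4.
No one abort is enough; case by case: task-6 alone leaves task-7 blocked (short on ram); task-7 alone leaves task-0 blocked (short on ram and cpu); task-8 alone leaves task-7 blocked (short on ram); task-4 alone leaves task-7 blocked (short on ram); task-0 alone leaves task-7 blocked (short on ram); task-1 alone leaves task-7 blocked (short on ram).
One survivor order: task-8, task-4, task-6, task-1. Walking it through (post-abort pool first):
  pool = (3, 5, 4)
  task-8 needs (0, 1, 0) <= (3, 5, 4) -> finishes; pool += (1, 1, 2) = (4, 6, 6)
  task-4 needs (4, 5, 3) <= (4, 6, 6) -> finishes; pool += (0, 1, 1) = (4, 7, 7)
  task-6 needs (0, 1, 4) <= (4, 7, 7) -> finishes; pool += (3, 1, 2) = (7, 8, 9)
  task-1 needs (3, 8, 7) <= (7, 8, 9) -> finishes; pool += (0, 1, 1) = (7, 9, 10)


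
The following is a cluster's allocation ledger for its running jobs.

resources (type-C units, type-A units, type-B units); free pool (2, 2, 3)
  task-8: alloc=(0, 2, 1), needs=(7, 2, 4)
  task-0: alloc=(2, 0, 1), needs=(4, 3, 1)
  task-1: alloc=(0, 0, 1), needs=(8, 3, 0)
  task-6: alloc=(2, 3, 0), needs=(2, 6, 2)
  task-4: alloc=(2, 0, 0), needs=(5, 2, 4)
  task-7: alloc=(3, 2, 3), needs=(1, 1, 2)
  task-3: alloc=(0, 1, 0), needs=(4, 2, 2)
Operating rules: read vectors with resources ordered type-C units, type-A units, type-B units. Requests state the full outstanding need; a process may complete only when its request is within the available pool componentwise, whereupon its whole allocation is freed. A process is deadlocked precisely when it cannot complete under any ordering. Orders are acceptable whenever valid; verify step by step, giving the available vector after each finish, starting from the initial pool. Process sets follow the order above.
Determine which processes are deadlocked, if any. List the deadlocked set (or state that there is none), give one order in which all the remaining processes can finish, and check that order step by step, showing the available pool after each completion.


Nothing here is deadlocked.
Key observation: beginning at task-7, releases accumulate fast enough that every process eventually fits.
A valid finishing order for the others: task-7, task-0, task-3, task-4, task-8, task-1, task-6. Step-by-step check:
  pool = (2, 2, 3)
  run task-7 (needs (1, 1, 2), free (2, 2, 3)); after release of (3, 2, 3) the pool is (5, 4, 6)
  run task-0 (needs (4, 3, 1), free (5, 4, 6)); after release of (2, 0, 1) the pool is (7, 4, 7)
  run task-3 (needs (4, 2, 2), free (7, 4, 7)); after release of (0, 1, 0) the pool is (7, 5, 7)
  run task-4 (needs (5, 2, 4), free (7, 5, 7)); after release of (2, 0, 0) the pool is (9, 5, 7)
  run task-8 (needs (7, 2, 4), free (9, 5, 7)); after release of (0, 2, 1) the pool is (9, 7, 8)
  run task-1 (needs (8, 3, 0), free (9, 7, 8)); after release of (0, 0, 1) the pool is (9, 7, 9)
  run task-6 (needs (2, 6, 2), free (9, 7, 9)); after release of (2, 3, 0) the pool is (11, 10, 9)


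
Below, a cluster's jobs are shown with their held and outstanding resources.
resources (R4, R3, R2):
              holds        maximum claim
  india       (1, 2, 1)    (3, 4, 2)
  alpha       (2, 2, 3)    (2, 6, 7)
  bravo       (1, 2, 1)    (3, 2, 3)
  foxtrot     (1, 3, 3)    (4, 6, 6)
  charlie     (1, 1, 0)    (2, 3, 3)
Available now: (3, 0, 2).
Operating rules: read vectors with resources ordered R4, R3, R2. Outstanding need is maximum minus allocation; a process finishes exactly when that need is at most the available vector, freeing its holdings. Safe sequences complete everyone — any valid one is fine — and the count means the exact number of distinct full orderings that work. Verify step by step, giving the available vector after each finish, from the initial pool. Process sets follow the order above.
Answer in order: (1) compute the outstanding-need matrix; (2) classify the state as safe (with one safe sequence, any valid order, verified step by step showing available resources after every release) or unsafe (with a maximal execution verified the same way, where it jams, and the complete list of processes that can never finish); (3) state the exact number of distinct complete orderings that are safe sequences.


(1) Outstanding need per process (order R4, R3, R2):
  india: (2, 2, 1)
  alpha: (0, 4, 4)
  bravo: (2, 0, 2)
  foxtrot: (3, 3, 3)
  charlie: (1, 2, 3)
(2) SAFE, for example via the order bravo, charlie, foxtrot, alpha, india.
Key observation: the first exact fit in this order is bravo — it needs (2, 0, 2) with (3, 0, 2) free, meeting a requested resource to the last unit.
Walking it through:
  pool = (3, 0, 2)
  run bravo (needs (2, 0, 2), free (3, 0, 2)); after release of (1, 2, 1) the pool is (4, 2, 3)
  run charlie (needs (1, 2, 3), free (4, 2, 3)); after release of (1, 1, 0) the pool is (5, 3, 3)
  run foxtrot (needs (3, 3, 3), free (5, 3, 3)); after release of (1, 3, 3) the pool is (6, 6, 6)
  run alpha (needs (0, 4, 4), free (6, 6, 6)); after release of (2, 2, 3) the pool is (8, 8, 9)
  run india (needs (2, 2, 1), free (8, 8, 9)); after release of (1, 2, 1) the pool is (9, 10, 10)
(3) Precisely 10 of the possible complete orderings are safe sequences.


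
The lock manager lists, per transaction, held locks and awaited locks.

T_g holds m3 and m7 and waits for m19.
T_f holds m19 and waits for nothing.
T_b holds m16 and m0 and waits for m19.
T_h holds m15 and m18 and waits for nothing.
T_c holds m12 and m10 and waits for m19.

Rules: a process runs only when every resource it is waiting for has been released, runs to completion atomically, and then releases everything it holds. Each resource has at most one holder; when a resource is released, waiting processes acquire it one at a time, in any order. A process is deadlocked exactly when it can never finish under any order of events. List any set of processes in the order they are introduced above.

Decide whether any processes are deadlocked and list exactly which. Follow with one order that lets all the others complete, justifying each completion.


No process is deadlocked.
Key observation: every chain of waits terminates; starting from the processes that wait on nothing, all the rest unlock in turn.
One completion order for the rest: T_f, T_g, T_b, T_c, T_h.
Check, step by step:
  run T_f (it waits on nothing); releases m19
  T_g: everything it awaited (m19) is free; runs, freeing m3 and m7
  T_b: everything it awaited (m19) is free; runs, freeing m16 and m0
  T_c: everything it awaited (m19) is free; runs, freeing m12 and m10
  run T_h (it waits on nothing); releases m15 and m18


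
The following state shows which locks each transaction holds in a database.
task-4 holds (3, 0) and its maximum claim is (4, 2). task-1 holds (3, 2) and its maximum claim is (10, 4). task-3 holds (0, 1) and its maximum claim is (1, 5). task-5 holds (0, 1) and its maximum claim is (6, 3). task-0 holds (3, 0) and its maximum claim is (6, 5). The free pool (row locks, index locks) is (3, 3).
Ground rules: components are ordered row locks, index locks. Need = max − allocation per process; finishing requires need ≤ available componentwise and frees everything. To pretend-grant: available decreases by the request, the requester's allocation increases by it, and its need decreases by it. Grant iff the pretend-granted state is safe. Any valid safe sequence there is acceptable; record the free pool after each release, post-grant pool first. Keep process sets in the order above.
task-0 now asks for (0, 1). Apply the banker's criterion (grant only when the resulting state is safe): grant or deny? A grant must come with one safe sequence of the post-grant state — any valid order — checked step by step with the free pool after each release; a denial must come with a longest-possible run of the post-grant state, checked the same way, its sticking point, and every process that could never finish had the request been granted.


DENY. Granting would leave the state unsafe.
Key observation: after task-4, task-5 the pool peaks at (6, 3), and each blocked process is short somewhere: task-1 on row locks; task-3 on index locks; task-0 on index locks.
After a pretend grant, a maximal execution: task-4, task-5 — then nothing else fits. Walking it through:
  pool = (3, 2)
  task-4 needs (1, 2) <= (3, 2) -> finishes; pool += (3, 0) = (6, 2)
  task-5 needs (6, 2) <= (6, 2) -> finishes; pool += (0, 1) = (6, 3)
  task-1 still needs (7, 2) but only (6, 3) is free — short on row locks
  task-3 still needs (1, 4) but only (6, 3) is free — short on index locks
  task-0 still needs (3, 4) but only (6, 3) is free — short on index locks
Had the request been granted, task-1, task-3 and task-0 could never finish.


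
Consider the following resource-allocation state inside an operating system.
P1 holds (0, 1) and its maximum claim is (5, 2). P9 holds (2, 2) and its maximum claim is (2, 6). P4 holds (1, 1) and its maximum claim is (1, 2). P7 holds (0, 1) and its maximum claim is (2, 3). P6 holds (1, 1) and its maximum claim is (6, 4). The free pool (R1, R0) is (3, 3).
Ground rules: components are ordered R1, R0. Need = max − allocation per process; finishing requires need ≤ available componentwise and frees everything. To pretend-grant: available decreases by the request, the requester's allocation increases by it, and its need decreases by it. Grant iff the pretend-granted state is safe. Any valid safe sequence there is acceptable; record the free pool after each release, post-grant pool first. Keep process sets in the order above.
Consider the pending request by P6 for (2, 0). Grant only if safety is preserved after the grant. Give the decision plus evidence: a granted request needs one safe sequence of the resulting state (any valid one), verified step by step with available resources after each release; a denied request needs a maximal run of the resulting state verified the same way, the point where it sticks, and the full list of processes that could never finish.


GRANT. The post-grant state is safe; one safe sequence: P4, P9, P6, P7, P1.
Key observation: granting shrinks the pool to (1, 3), yet P4 still fits and the chain goes through.
Step-by-step check of the post-grant state:
  pool = (1, 3)
  P4 needs (0, 1) <= (1, 3) -> finishes; pool += (1, 1) = (2, 4)
  P9 needs (0, 4) <= (2, 4) -> finishes; pool += (2, 2) = (4, 6)
  P6 needs (3, 3) <= (4, 6) -> finishes; pool += (3, 1) = (7, 7)
  P7 needs (2, 2) <= (7, 7) -> finishes; pool += (0, 1) = (7, 8)
  P1 needs (5, 1) <= (7, 8) -> finishes; pool += (0, 1) = (7, 9)


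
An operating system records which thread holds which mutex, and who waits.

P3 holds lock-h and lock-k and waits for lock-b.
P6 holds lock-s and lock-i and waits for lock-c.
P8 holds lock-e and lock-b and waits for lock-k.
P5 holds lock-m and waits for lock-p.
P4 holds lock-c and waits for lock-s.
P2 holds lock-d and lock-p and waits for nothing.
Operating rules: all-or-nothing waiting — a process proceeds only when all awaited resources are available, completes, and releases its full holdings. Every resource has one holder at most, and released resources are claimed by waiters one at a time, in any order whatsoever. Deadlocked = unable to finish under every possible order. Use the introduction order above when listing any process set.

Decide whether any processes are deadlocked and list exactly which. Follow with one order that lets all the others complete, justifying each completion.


Deadlocked: P3, P6, P8 and P4.
Key observation: nobody on the ring P3 -> P8 -> P3 can start until another member finishes, which never happens; P6 and P4 are caught in further circular waits.
The rest can finish in the order P2, P5.
Step-by-step check:
  run P2 (it waits on nothing); releases lock-d and lock-p
  P5 waits on lock-p — all released -> runs and releases lock-m


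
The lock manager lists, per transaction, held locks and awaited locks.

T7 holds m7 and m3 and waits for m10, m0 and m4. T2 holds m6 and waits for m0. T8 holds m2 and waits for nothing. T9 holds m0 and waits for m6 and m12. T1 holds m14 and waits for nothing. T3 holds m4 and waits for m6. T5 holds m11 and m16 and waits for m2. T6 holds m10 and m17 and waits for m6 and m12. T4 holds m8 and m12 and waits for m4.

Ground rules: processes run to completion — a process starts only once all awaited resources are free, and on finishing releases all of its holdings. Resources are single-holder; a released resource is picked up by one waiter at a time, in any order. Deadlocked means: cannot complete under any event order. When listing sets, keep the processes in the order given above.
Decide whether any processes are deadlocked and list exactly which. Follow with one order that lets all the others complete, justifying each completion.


Deadlocked set: T7, T2, T9, T3, T6 and T4.
Key observation: T9 -> T2 -> T9 is a circular wait — nothing in it can go first; T3 and T4 are caught in further circular waits and T7 and T6 wait into the deadlock from upstream.
The rest can finish in the order T8, T5, T1.
Verifying each step:
  run T8 (it waits on nothing); releases m2
  T5: everything it awaited (m2) is free; runs, freeing m11 and m16
  run T1 (it waits on nothing); releases m14


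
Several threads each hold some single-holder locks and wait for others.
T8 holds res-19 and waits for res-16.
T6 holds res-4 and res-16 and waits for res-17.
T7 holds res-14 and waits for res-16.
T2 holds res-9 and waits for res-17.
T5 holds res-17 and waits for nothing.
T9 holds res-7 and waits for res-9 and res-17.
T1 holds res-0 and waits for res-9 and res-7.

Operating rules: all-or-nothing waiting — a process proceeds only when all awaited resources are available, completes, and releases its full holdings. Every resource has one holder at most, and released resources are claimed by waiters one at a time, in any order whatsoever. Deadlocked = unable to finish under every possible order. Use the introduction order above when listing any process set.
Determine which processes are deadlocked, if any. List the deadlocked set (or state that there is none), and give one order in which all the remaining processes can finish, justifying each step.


Nothing here is deadlocked.
Key observation: the wait relation is loop-free; peeling off processes with no waits unwinds the whole state.
One completion order for the rest: T5, T2, T9, T6, T8, T1, T7.
Verifying each step:
  T5: no waits; runs immediately, freeing res-17
  T2: everything it awaited (res-17) is free; runs, freeing res-9
  T9: everything it awaited (res-9 and res-17) is free; runs, freeing res-7
  T6: everything it awaited (res-17) is free; runs, freeing res-4 and res-16
  T8: everything it awaited (res-16) is free; runs, freeing res-19
  T1: everything it awaited (res-9 and res-7) is free; runs, freeing res-0
  T7: everything it awaited (res-16) is free; runs, freeing res-14


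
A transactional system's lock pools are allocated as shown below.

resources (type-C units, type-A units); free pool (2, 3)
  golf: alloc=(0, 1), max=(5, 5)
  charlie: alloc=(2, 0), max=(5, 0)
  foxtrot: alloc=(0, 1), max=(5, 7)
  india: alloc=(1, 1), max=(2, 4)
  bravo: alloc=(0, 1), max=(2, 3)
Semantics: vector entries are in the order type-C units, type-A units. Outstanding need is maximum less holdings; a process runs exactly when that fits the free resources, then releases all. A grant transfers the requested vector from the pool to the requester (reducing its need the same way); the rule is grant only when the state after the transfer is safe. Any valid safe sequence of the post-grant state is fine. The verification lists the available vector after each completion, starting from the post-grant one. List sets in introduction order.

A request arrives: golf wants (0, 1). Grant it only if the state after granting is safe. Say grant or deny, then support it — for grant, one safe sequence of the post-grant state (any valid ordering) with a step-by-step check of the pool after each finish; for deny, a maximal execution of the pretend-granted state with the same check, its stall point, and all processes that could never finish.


GRANT — the state after the grant stays safe, e.g. via bravo, india, charlie, golf, foxtrot.
Key observation: (2, 2) free after granting still covers bravo first, and each release covers the next.
Verifying the post-grant state step by step:
  pool = (2, 2)
  bravo needs (2, 2) <= (2, 2) -> finishes; pool += (0, 1) = (2, 3)
  india needs (1, 3) <= (2, 3) -> finishes; pool += (1, 1) = (3, 4)
  charlie needs (3, 0) <= (3, 4) -> finishes; pool += (2, 0) = (5, 4)
  golf needs (5, 3) <= (5, 4) -> finishes; pool += (0, 2) = (5, 6)
  foxtrot needs (5, 6) <= (5, 6) -> finishes; pool += (0, 1) = (5, 7)
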